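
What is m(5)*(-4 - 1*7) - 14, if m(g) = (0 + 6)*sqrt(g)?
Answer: -14 - 66*sqrt(5) ≈ -161.58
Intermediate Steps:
m(g) = 6*sqrt(g)
m(5)*(-4 - 1*7) - 14 = (6*sqrt(5))*(-4 - 1*7) - 14 = (6*sqrt(5))*(-4 - 7) - 14 = (6*sqrt(5))*(-11) - 14 = -66*sqrt(5) - 14 = -14 - 66*sqrt(5)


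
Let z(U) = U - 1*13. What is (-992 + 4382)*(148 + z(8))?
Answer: 484770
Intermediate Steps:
z(U) = -13 + U (z(U) = U - 13 = -13 + U)
(-992 + 4382)*(148 + z(8)) = (-992 + 4382)*(148 + (-13 + 8)) = 3390*(148 - 5) = 3390*143 = 484770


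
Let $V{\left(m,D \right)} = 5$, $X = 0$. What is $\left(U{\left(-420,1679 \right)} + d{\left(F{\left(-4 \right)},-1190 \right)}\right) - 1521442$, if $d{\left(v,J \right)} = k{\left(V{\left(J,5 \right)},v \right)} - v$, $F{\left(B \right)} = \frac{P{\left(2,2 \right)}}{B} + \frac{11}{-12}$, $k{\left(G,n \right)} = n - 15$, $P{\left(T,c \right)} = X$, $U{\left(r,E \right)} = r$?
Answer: $-1521877$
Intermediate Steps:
$P{\left(T,c \right)} = 0$
$k{\left(G,n \right)} = -15 + n$ ($k{\left(G,n \right)} = n - 15 = -15 + n$)
$F{\left(B \right)} = - \frac{11}{12}$ ($F{\left(B \right)} = \frac{0}{B} + \frac{11}{-12} = 0 + 11 \left(- \frac{1}{12}\right) = 0 - \frac{11}{12} = - \frac{11}{12}$)
$d{\left(v,J \right)} = -15$ ($d{\left(v,J \right)} = \left(-15 + v\right) - v = -15$)
$\left(U{\left(-420,1679 \right)} + d{\left(F{\left(-4 \right)},-1190 \right)}\right) - 1521442 = \left(-420 - 15\right) - 1521442 = -435 - 1521442 = -1521877$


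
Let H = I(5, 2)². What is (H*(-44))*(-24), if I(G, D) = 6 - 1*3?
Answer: 9504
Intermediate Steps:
I(G, D) = 3 (I(G, D) = 6 - 3 = 3)
H = 9 (H = 3² = 9)
(H*(-44))*(-24) = (9*(-44))*(-24) = -396*(-24) = 9504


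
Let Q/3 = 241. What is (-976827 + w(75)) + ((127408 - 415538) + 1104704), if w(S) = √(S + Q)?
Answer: -160253 + √798 ≈ -1.6022e+5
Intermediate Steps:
Q = 723 (Q = 3*241 = 723)
w(S) = √(723 + S) (w(S) = √(S + 723) = √(723 + S))
(-976827 + w(75)) + ((127408 - 415538) + 1104704) = (-976827 + √(723 + 75)) + ((127408 - 415538) + 1104704) = (-976827 + √798) + (-288130 + 1104704) = (-976827 + √798) + 816574 = -160253 + √798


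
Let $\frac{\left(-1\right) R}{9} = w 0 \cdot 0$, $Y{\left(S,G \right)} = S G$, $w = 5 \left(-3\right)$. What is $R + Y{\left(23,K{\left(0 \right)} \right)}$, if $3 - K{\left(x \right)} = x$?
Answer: $69$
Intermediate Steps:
$w = -15$
$K{\left(x \right)} = 3 - x$
$Y{\left(S,G \right)} = G S$
$R = 0$ ($R = - 9 \left(-15\right) 0 \cdot 0 = - 9 \cdot 0 \cdot 0 = \left(-9\right) 0 = 0$)
$R + Y{\left(23,K{\left(0 \right)} \right)} = 0 + \left(3 - 0\right) 23 = 0 + \left(3 + 0\right) 23 = 0 + 3 \cdot 23 = 0 + 69 = 69$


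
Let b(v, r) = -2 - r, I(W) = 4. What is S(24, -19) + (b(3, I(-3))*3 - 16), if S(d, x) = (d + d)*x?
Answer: -946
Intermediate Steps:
S(d, x) = 2*d*x (S(d, x) = (2*d)*x = 2*d*x)
S(24, -19) + (b(3, I(-3))*3 - 16) = 2*24*(-19) + ((-2 - 1*4)*3 - 16) = -912 + ((-2 - 4)*3 - 16) = -912 + (-6*3 - 16) = -912 + (-18 - 16) = -912 - 34 = -946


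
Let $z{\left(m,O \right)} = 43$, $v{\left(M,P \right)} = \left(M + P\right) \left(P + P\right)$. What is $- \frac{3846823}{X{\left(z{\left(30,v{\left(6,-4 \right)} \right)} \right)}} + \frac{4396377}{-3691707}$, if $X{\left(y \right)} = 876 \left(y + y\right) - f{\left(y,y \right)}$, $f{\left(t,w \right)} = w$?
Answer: $- \frac{112653952018}{2154726319} \approx -52.282$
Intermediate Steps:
$v{\left(M,P \right)} = 2 P \left(M + P\right)$ ($v{\left(M,P \right)} = \left(M + P\right) 2 P = 2 P \left(M + P\right)$)
$X{\left(y \right)} = 1751 y$ ($X{\left(y \right)} = 876 \left(y + y\right) - y = 876 \cdot 2 y - y = 1752 y - y = 1751 y$)
$- \frac{3846823}{X{\left(z{\left(30,v{\left(6,-4 \right)} \right)} \right)}} + \frac{4396377}{-3691707} = - \frac{3846823}{1751 \cdot 43} + \frac{4396377}{-3691707} = - \frac{3846823}{75293} + 4396377 \left(- \frac{1}{3691707}\right) = \left(-3846823\right) \frac{1}{75293} - \frac{1465459}{1230569} = - \frac{89461}{1751} - \frac{1465459}{1230569} = - \frac{112653952018}{2154726319}$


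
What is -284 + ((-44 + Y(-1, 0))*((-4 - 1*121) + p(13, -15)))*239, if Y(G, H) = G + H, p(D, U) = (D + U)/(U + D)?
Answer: 1333336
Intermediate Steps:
p(D, U) = 1 (p(D, U) = (D + U)/(D + U) = 1)
-284 + ((-44 + Y(-1, 0))*((-4 - 1*121) + p(13, -15)))*239 = -284 + ((-44 + (-1 + 0))*((-4 - 1*121) + 1))*239 = -284 + ((-44 - 1)*((-4 - 121) + 1))*239 = -284 - 45*(-125 + 1)*239 = -284 - 45*(-124)*239 = -284 + 5580*239 = -284 + 1333620 = 1333336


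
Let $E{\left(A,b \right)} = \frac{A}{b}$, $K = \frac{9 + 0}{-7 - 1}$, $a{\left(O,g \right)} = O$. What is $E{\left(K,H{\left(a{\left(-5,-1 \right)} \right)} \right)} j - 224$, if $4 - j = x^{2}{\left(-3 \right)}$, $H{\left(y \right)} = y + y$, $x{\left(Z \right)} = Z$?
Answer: $- \frac{3593}{16} \approx -224.56$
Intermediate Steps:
$H{\left(y \right)} = 2 y$
$j = -5$ ($j = 4 - \left(-3\right)^{2} = 4 - 9 = -5$)
$K = - \frac{9}{8}$ ($K = \frac{9}{-8} = 9 \left(- \frac{1}{8}\right) = - \frac{9}{8} \approx -1.125$)
$E{\left(K,H{\left(a{\left(-5,-1 \right)} \right)} \right)} j - 224 = - \frac{9}{8 \cdot 2 \left(-5\right)} \left(-5\right) - 224 = - \frac{9}{8 \left(-10\right)} \left(-5\right) - 224 = \left(- \frac{9}{8}\right) \left(- \frac{1}{10}\right) \left(-5\right) - 224 = \frac{9}{80} \left(-5\right) - 224 = - \frac{9}{16} - 224 = - \frac{3593}{16}$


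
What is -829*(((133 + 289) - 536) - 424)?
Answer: 446002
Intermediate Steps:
-829*(((133 + 289) - 536) - 424) = -829*((422 - 536) - 424) = -829*(-114 - 424) = -829*(-538) = 446002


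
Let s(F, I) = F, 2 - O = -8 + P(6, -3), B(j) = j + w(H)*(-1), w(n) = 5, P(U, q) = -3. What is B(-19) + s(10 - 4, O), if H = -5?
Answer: -18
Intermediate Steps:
B(j) = -5 + j (B(j) = j + 5*(-1) = j - 5 = -5 + j)
O = 13 (O = 2 - (-8 - 3) = 2 - 1*(-11) = 2 + 11 = 13)
B(-19) + s(10 - 4, O) = (-5 - 19) + (10 - 4) = -24 + 6 = -18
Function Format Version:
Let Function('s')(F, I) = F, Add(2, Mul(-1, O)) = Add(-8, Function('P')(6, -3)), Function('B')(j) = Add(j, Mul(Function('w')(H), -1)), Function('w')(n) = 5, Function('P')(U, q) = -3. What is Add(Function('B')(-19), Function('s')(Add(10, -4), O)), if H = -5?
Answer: -18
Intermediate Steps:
Function('B')(j) = Add(-5, j) (Function('B')(j) = Add(j, Mul(5, -1)) = Add(j, -5) = Add(-5, j))
O = 13 (O = Add(2, Mul(-1, Add(-8, -3))) = Add(2, Mul(-1, -11)) = Add(2, 11) = 13)
Add(Function('B')(-19), Function('s')(Add(10, -4), O)) = Add(Add(-5, -19), Add(10, -4)) = Add(-24, 6) = -18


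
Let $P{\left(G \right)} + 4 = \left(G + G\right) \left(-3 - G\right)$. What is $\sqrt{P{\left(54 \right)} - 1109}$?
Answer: $i \sqrt{7269} \approx 85.258 i$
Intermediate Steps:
$P{\left(G \right)} = -4 + 2 G \left(-3 - G\right)$ ($P{\left(G \right)} = -4 + \left(G + G\right) \left(-3 - G\right) = -4 + 2 G \left(-3 - G\right)$)
$\sqrt{P{\left(54 \right)} - 1109} = \sqrt{\left(-4 - 324 - 2 \cdot 54^{2}\right) - 1109} = \sqrt{\left(-4 - 324 - 5832\right) - 1109} = \sqrt{-6160 - 1109} = \sqrt{-7269} = i \sqrt{7269}$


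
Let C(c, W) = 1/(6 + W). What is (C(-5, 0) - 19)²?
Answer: 12769/36 ≈ 354.69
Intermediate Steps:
(C(-5, 0) - 19)² = (1/(6 + 0) - 19)² = (1/6 - 19)² = (⅙ - 19)² = (-113/6)² = 12769/36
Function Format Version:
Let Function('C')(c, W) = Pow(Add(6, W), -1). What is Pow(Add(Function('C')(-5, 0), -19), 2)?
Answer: Rational(12769, 36) ≈ 354.69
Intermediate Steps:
Pow(Add(Function('C')(-5, 0), -19), 2) = Pow(Add(Pow(Add(6, 0), -1), -19), 2) = Pow(Add(Pow(6, -1), -19), 2) = Pow(Add(Rational(1, 6), -19), 2) = Pow(Rational(-113, 6), 2) = Rational(12769, 36)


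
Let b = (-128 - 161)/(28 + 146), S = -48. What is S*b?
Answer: 2312/29 ≈ 79.724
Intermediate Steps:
b = -289/174 ≈ -1.6609
S*b = -48*(-289/174) = 2312/29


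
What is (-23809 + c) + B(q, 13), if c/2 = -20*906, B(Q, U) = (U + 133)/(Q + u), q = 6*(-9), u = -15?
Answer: -4143527/69 ≈ -60051.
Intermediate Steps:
q = -54
B(Q, U) = (133 + U)/(-15 + Q) (B(Q, U) = (U + 133)/(Q - 15) = (133 + U)/(-15 + Q))
c = -36240 (c = 2*(-20*906) = 2*(-18120) = -36240)
(-23809 + c) + B(q, 13) = (-23809 - 36240) + (133 + 13)/(-15 - 54) = -60049 + 146/(-69) = -60049 - 1/69*146 = -60049 - 146/69 = -4143527/69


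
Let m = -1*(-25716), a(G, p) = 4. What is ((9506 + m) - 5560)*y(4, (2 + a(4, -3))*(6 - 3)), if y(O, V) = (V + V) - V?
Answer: 533916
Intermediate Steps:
m = 25716
y(O, V) = V (y(O, V) = 2*V - V = V)
((9506 + m) - 5560)*y(4, (2 + a(4, -3))*(6 - 3)) = ((9506 + 25716) - 5560)*((2 + 4)*(6 - 3)) = (35222 - 5560)*(6*3) = 29662*18 = 533916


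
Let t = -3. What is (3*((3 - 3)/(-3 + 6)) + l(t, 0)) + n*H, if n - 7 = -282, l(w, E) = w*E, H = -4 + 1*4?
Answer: 0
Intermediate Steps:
H = 0 (H = -4 + 4 = 0)
l(w, E) = E*w
n = -275 (n = 7 - 282 = -275)
(3*((3 - 3)/(-3 + 6)) + l(t, 0)) + n*H = (3*((3 - 3)/(-3 + 6)) + 0*(-3)) - 275*0 = (3*(0/3) + 0) + 0 = (3*(0*(1/3)) + 0) + 0 = (3*0 + 0) + 0 = (0 + 0) + 0 = 0 + 0 = 0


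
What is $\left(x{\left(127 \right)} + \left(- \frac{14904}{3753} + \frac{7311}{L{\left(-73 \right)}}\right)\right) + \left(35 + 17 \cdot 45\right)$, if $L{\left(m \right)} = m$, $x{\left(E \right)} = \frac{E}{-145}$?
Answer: $\frac{1022567206}{1471315} \approx 695.0$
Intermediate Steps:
$x{\left(E \right)} = - \frac{E}{145}$ ($x{\left(E \right)} = E \left(- \frac{1}{145}\right) = - \frac{E}{145}$)
$\left(x{\left(127 \right)} + \left(- \frac{14904}{3753} + \frac{7311}{L{\left(-73 \right)}}\right)\right) + \left(35 + 17 \cdot 45\right) = \left(\left(- \frac{1}{145}\right) 127 + \left(- \frac{14904}{3753} + \frac{7311}{-73}\right)\right) + \left(35 + 17 \cdot 45\right) = \left(- \frac{127}{145} + \left(\left(-14904\right) \frac{1}{3753} + 7311 \left(- \frac{1}{73}\right)\right)\right) + \left(35 + 765\right) = \left(- \frac{127}{145} - \frac{1056525}{10147}\right) + 800 = - \frac{154484794}{1471315} + 800 = \frac{1022567206}{1471315}$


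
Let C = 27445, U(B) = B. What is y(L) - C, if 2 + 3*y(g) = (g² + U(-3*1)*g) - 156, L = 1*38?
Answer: -81163/3 ≈ -27054.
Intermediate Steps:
L = 38
y(g) = -158/3 - g + g²/3 (y(g) = -⅔ + ((g² + (-3*1)*g) - 156)/3 = -⅔ + ((g² - 3*g) - 156)/3 = -⅔ + (-156 + g² - 3*g)/3 = -⅔ + (-52 - g + g²/3) = -158/3 - g + g²/3)
y(L) - C = (-158/3 - 1*38 + (⅓)*38²) - 1*27445 = (-158/3 - 38 + (⅓)*1444) - 27445 = (-158/3 - 38 + 1444/3) - 27445 = 1172/3 - 27445 = -81163/3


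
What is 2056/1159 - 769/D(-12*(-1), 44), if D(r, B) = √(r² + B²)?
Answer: 2056/1159 - 769*√130/520 ≈ -15.087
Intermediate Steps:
D(r, B) = √(B² + r²)
2056/1159 - 769/D(-12*(-1), 44) = 2056/1159 - 769/√(44² + (-12*(-1))²) = 2056*(1/1159) - 769/√(1936 + 12²) = 2056/1159 - 769/√(1936 + 144) = 2056/1159 - 769*√130/520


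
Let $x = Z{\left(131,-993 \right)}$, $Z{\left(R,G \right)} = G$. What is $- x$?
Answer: $993$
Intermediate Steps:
$x = -993$
$- x = \left(-1\right) \left(-993\right) = 993$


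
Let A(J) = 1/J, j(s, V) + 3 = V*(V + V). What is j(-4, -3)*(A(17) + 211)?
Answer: 53820/17 ≈ 3165.9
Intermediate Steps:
j(s, V) = -3 + 2*V² (j(s, V) = -3 + V*(V + V) = -3 + V*(2*V) = -3 + 2*V²)
j(-4, -3)*(A(17) + 211) = (-3 + 2*(-3)²)*(1/17 + 211) = (-3 + 2*9)*(1/17 + 211) = (-3 + 18)*(3588/17) = 15*(3588/17) = 53820/17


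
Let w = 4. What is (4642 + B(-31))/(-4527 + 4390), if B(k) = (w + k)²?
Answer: -5371/137 ≈ -39.204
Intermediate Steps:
B(k) = (4 + k)²
(4642 + B(-31))/(-4527 + 4390) = (4642 + (4 - 31)²)/(-4527 + 4390) = (4642 + (-27)²)/(-137) = (4642 + 729)*(-1/137) = 5371*(-1/137) = -5371/137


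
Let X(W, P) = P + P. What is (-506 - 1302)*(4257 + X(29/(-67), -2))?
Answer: -7689424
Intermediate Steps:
X(W, P) = 2*P
(-506 - 1302)*(4257 + X(29/(-67), -2)) = (-506 - 1302)*(4257 + 2*(-2)) = -1808*(4257 - 4) = -1808*4253 = -7689424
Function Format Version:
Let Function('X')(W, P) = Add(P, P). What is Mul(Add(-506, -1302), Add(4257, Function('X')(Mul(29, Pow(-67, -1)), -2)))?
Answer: -7689424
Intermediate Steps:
Function('X')(W, P) = Mul(2, P)
Mul(Add(-506, -1302), Add(4257, Function('X')(Mul(29, Pow(-67, -1)), -2))) = Mul(Add(-506, -1302), Add(4257, Mul(2, -2))) = Mul(-1808, Add(4257, -4)) = Mul(-1808, 4253) = -7689424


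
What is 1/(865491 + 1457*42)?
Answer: 1/926685 ≈ 1.0791e-6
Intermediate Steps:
1/(865491 + 1457*42) = 1/(865491 + 61194) = 1/926685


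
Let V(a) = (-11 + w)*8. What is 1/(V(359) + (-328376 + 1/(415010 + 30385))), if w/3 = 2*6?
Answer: -445395/146167949519 ≈ -3.0471e-6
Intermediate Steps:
w = 36 (w = 3*(2*6) = 3*12 = 36)
V(a) = 200 (V(a) = (-11 + 36)*8 = 25*8 = 200)
1/(V(359) + (-328376 + 1/(415010 + 30385))) = 1/(200 + (-328376 + 1/(415010 + 30385))) = 1/(200 + (-328376 + 1/445395)) = 1/(200 - 146257028519/445395) = 1/(-146167949519/445395) = -445395/146167949519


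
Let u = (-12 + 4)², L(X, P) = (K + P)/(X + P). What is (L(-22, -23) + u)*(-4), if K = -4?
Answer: -1292/5 ≈ -258.40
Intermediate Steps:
L(X, P) = (-4 + P)/(P + X) (L(X, P) = (-4 + P)/(X + P) = (-4 + P)/(P + X))
u = 64 (u = (-8)² = 64)
(L(-22, -23) + u)*(-4) = ((-4 - 23)/(-23 - 22) + 64)*(-4) = (-27/(-45) + 64)*(-4) = (-1/45*(-27) + 64)*(-4) = (⅗ + 64)*(-4) = (323/5)*(-4) = -1292/5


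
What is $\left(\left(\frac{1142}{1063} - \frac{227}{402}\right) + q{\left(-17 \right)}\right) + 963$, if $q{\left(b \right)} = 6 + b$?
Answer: $\frac{407032135}{427326} \approx 952.51$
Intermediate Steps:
$\left(\left(\frac{1142}{1063} - \frac{227}{402}\right) + q{\left(-17 \right)}\right) + 963 = \left(\left(\frac{1142}{1063} - \frac{227}{402}\right) + \left(6 - 17\right)\right) + 963 = \left(\left(1142 \cdot \frac{1}{1063} - \frac{227}{402}\right) - 11\right) + 963 = \left(\left(\frac{1142}{1063} - \frac{227}{402}\right) - 11\right) + 963 = \left(\frac{217783}{427326} - 11\right) + 963 = - \frac{4482803}{427326} + 963 = \frac{407032135}{427326}$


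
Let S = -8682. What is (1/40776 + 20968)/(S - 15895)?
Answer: -854991169/1002151752 ≈ -0.85316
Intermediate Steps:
(1/40776 + 20968)/(S - 15895) = (1/40776 + 20968)/(-8682 - 15895) = (1/40776 + 20968)/(-24577) = (854991169/40776)*(-1/24577) = -854991169/1002151752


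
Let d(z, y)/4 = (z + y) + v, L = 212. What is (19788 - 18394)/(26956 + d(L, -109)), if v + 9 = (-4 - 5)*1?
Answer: 697/13648 ≈ 0.051070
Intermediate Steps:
v = -18 (v = -9 + (-4 - 5)*1 = -9 - 9*1 = -9 - 9 = -18)
d(z, y) = -72 + 4*y + 4*z (d(z, y) = 4*((z + y) - 18) = 4*((y + z) - 18) = 4*(-18 + y + z) = -72 + 4*y + 4*z)
(19788 - 18394)/(26956 + d(L, -109)) = (19788 - 18394)/(26956 + (-72 + 4*(-109) + 4*212)) = 1394/(26956 + (-72 - 436 + 848)) = 1394/(26956 + 340) = 1394/27296 = 1394*(1/27296) = 697/13648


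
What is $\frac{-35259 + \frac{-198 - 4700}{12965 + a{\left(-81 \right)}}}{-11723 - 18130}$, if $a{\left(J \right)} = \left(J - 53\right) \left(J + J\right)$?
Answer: $\frac{1222540205}{1035093069} \approx 1.1811$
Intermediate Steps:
$a{\left(J \right)} = 2 J \left(-53 + J\right)$ ($a{\left(J \right)} = \left(-53 + J\right) 2 J = 2 J \left(-53 + J\right)$)
$\frac{-35259 + \frac{-198 - 4700}{12965 + a{\left(-81 \right)}}}{-11723 - 18130} = \frac{-35259 + \frac{-198 - 4700}{12965 + 2 \left(-81\right) \left(-53 - 81\right)}}{-11723 - 18130} = \frac{-35259 - \frac{4898}{12965 + 2 \left(-81\right) \left(-134\right)}}{-29853} = \left(-35259 - \frac{4898}{12965 + 21708}\right) \left(- \frac{1}{29853}\right) = \left(-35259 - \frac{4898}{34673}\right) \left(- \frac{1}{29853}\right) = \left(- \frac{1222540205}{34673}\right) \left(- \frac{1}{29853}\right) = \frac{1222540205}{1035093069}$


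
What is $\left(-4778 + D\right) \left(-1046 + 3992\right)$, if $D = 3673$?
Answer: $-3255330$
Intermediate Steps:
$\left(-4778 + D\right) \left(-1046 + 3992\right) = \left(-4778 + 3673\right) \left(-1046 + 3992\right) = \left(-1105\right) 2946 = -3255330$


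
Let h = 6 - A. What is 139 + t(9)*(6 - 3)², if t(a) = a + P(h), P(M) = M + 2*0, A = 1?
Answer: 265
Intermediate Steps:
h = 5 (h = 6 - 1*1 = 6 - 1 = 5)
P(M) = M (P(M) = M + 0 = M)
t(a) = 5 + a (t(a) = a + 5 = 5 + a)
139 + t(9)*(6 - 3)² = 139 + (5 + 9)*(6 - 3)² = 139 + 14*3² = 139 + 14*9 = 139 + 126 = 265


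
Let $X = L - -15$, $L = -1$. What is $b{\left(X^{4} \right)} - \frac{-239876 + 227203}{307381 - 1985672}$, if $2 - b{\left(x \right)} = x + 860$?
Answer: $- \frac{65913213407}{1678291} \approx -39274.0$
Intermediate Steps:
$X = 14$ ($X = -1 - -15 = -1 + 15 = 14$)
$b{\left(x \right)} = -858 - x$ ($b{\left(x \right)} = 2 - \left(x + 860\right) = 2 - \left(860 + x\right) = -858 - x$)
$b{\left(X^{4} \right)} - \frac{-239876 + 227203}{307381 - 1985672} = \left(-858 - 14^{4}\right) - \frac{-239876 + 227203}{307381 - 1985672} = \left(-858 - 38416\right) - - \frac{12673}{-1678291} = \left(-858 - 38416\right) - \left(-12673\right) \left(- \frac{1}{1678291}\right) = -39274 - \frac{12673}{1678291} = - \frac{65913213407}{1678291}$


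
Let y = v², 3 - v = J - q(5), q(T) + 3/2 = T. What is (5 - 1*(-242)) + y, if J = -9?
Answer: 1949/4 ≈ 487.25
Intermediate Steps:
q(T) = -3/2 + T
v = 31/2 (v = 3 - (-9 - (-3/2 + 5)) = 3 - (-9 - 1*7/2) = 3 - (-9 - 7/2) = 3 - 1*(-25/2) = 3 + 25/2 = 31/2 ≈ 15.500)
y = 961/4 (y = (31/2)² = 961/4 ≈ 240.25)
(5 - 1*(-242)) + y = (5 - 1*(-242)) + 961/4 = (5 + 242) + 961/4 = 247 + 961/4 = 1949/4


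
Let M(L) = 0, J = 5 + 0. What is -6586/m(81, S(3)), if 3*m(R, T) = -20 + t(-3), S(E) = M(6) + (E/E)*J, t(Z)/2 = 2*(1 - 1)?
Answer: 9879/10 ≈ 987.90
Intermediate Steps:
J = 5
t(Z) = 0 (t(Z) = 2*(2*(1 - 1)) = 2*(2*0) = 2*0 = 0)
S(E) = 5 (S(E) = 0 + (E/E)*5 = 0 + 1*5 = 0 + 5 = 5)
m(R, T) = -20/3 (m(R, T) = (-20 + 0)/3 = (⅓)*(-20) = -20/3)
-6586/m(81, S(3)) = -6586/(-20/3) = -6586*(-3/20) = 9879/10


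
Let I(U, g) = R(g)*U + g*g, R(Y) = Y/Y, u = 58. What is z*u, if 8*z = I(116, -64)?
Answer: 30537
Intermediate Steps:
R(Y) = 1
I(U, g) = U + g² (I(U, g) = 1*U + g*g = U + g²)
z = 1053/2 (z = (116 + (-64)²)/8 = (116 + 4096)/8 = (⅛)*4212 = 1053/2 ≈ 526.50)
z*u = (1053/2)*58 = 30537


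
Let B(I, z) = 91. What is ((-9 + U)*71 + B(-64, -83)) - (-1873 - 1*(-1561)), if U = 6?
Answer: 190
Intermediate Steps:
((-9 + U)*71 + B(-64, -83)) - (-1873 - 1*(-1561)) = ((-9 + 6)*71 + 91) - (-1873 - 1*(-1561)) = (-3*71 + 91) - (-1873 + 1561) = (-213 + 91) - 1*(-312) = -122 + 312 = 190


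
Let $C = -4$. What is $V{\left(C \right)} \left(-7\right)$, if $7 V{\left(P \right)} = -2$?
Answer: $2$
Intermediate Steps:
$V{\left(P \right)} = - \frac{2}{7}$ ($V{\left(P \right)} = \frac{1}{7} \left(-2\right) = - \frac{2}{7}$)
$V{\left(C \right)} \left(-7\right) = \left(- \frac{2}{7}\right) \left(-7\right) = 2$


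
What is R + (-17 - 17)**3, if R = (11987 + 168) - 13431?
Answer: -40580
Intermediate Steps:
R = -1276 (R = 12155 - 13431 = -1276)
R + (-17 - 17)**3 = -1276 + (-17 - 17)**3 = -1276 + (-34)**3 = -1276 - 39304 = -40580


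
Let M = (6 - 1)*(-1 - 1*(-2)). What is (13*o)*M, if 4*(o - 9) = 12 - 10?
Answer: 1235/2 ≈ 617.50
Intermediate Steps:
o = 19/2 (o = 9 + (12 - 10)/4 = 9 + (¼)*2 = 9 + ½ = 19/2 ≈ 9.5000)
M = 5 (M = 5*(-1 + 2) = 5*1 = 5)
(13*o)*M = (13*(19/2))*5 = (247/2)*5 = 1235/2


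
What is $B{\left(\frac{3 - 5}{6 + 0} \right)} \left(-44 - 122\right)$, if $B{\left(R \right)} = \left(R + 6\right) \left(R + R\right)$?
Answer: $\frac{5644}{9} \approx 627.11$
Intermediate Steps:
$B{\left(R \right)} = 2 R \left(6 + R\right)$ ($B{\left(R \right)} = \left(6 + R\right) 2 R = 2 R \left(6 + R\right)$)
$B{\left(\frac{3 - 5}{6 + 0} \right)} \left(-44 - 122\right) = 2 \frac{3 - 5}{6 + 0} \left(6 + \frac{3 - 5}{6 + 0}\right) \left(-44 - 122\right) = 2 \left(- \frac{2}{6}\right) \left(6 - \frac{2}{6}\right) \left(-166\right) = 2 \left(\left(-2\right) \frac{1}{6}\right) \left(6 - \frac{1}{3}\right) \left(-166\right) = 2 \left(- \frac{1}{3}\right) \left(6 - \frac{1}{3}\right) \left(-166\right) = 2 \left(- \frac{1}{3}\right) \frac{17}{3} \left(-166\right) = \left(- \frac{34}{9}\right) \left(-166\right) = \frac{5644}{9}$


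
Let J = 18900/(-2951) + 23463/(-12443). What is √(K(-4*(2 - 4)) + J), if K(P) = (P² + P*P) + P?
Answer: √172191887167032655/36719293 ≈ 11.301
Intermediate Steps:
J = -304412013/36719293 (J = 18900*(-1/2951) + 23463*(-1/12443) = -18900/2951 - 23463/12443 = -304412013/36719293 ≈ -8.2903)
K(P) = P + 2*P² (K(P) = (P² + P²) + P = 2*P² + P = P + 2*P²)
√(K(-4*(2 - 4)) + J) = √((-4*(2 - 4))*(1 + 2*(-4*(2 - 4))) - 304412013/36719293) = √((-4*(-2))*(1 + 2*(-4*(-2))) - 304412013/36719293) = √(8*(1 + 2*8) - 304412013/36719293) = √(8*(1 + 16) - 304412013/36719293) = √(8*17 - 304412013/36719293) = √(136 - 304412013/36719293) = √(4689411835/36719293) = √172191887167032655/36719293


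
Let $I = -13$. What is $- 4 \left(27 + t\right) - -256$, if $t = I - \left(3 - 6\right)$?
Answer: $188$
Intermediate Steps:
$t = -10$ ($t = -13 - \left(3 - 6\right) = -13 - -3 = -13 + 3 = -10$)
$- 4 \left(27 + t\right) - -256 = - 4 \left(27 - 10\right) - -256 = \left(-4\right) 17 + 256 = -68 + 256 = 188$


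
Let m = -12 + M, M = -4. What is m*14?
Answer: -224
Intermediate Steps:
m = -16 (m = -12 - 4 = -16)
m*14 = -16*14 = -224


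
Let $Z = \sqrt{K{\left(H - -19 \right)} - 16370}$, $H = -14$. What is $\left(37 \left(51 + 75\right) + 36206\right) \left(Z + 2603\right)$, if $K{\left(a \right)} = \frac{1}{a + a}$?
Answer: $106379404 + \frac{20434 i \sqrt{1636990}}{5} \approx 1.0638 \cdot 10^{8} + 5.2289 \cdot 10^{6} i$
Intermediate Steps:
$K{\left(a \right)} = \frac{1}{2 a}$
$Z = \frac{i \sqrt{1636990}}{10}$ ($Z = \sqrt{\frac{1}{2 \left(-14 - -19\right)} - 16370} = \sqrt{\frac{1}{2 \left(-14 + 19\right)} - 16370} = \sqrt{\frac{1}{2 \cdot 5} - 16370} = \sqrt{\frac{1}{2} \cdot \frac{1}{5} - 16370} = \sqrt{\frac{1}{10} - 16370} = \sqrt{- \frac{163699}{10}} = \frac{i \sqrt{1636990}}{10} \approx 127.94 i$)
$\left(37 \left(51 + 75\right) + 36206\right) \left(Z + 2603\right) = \left(37 \left(51 + 75\right) + 36206\right) \left(\frac{i \sqrt{1636990}}{10} + 2603\right) = \left(37 \cdot 126 + 36206\right) \left(2603 + \frac{i \sqrt{1636990}}{10}\right) = \left(4662 + 36206\right) \left(2603 + \frac{i \sqrt{1636990}}{10}\right) = 40868 \left(2603 + \frac{i \sqrt{1636990}}{10}\right) = 106379404 + \frac{20434 i \sqrt{1636990}}{5}$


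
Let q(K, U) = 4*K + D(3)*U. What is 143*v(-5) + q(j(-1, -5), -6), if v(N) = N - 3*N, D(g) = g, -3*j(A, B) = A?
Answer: 4240/3 ≈ 1413.3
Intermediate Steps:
j(A, B) = -A/3
v(N) = -2*N
q(K, U) = 3*U + 4*K (q(K, U) = 4*K + 3*U = 3*U + 4*K)
143*v(-5) + q(j(-1, -5), -6) = 143*(-2*(-5)) + (3*(-6) + 4*(-⅓*(-1))) = 143*10 + (-18 + 4*(⅓)) = 1430 + (-18 + 4/3) = 1430 - 50/3 = 4240/3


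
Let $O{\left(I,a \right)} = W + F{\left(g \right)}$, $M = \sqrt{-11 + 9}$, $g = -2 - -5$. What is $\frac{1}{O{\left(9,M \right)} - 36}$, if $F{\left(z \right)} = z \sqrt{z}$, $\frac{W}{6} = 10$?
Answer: $\frac{8}{183} - \frac{\sqrt{3}}{183} \approx 0.034251$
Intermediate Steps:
$W = 60$ ($W = 6 \cdot 10 = 60$)
$g = 3$ ($g = -2 + 5 = 3$)
$M = i \sqrt{2}$ ($M = \sqrt{-2} = i \sqrt{2} \approx 1.4142 i$)
$F{\left(z \right)} = z^{\frac{3}{2}}$
$O{\left(I,a \right)} = 60 + 3 \sqrt{3}$ ($O{\left(I,a \right)} = 60 + 3^{\frac{3}{2}} = 60 + 3 \sqrt{3}$)
$\frac{1}{O{\left(9,M \right)} - 36} = \frac{1}{\left(60 + 3 \sqrt{3}\right) - 36} = \frac{1}{24 + 3 \sqrt{3}}$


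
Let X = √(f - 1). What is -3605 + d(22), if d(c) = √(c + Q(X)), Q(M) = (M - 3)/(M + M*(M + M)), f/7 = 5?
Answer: -3605 + √(26588 + 50762*√34)/(34*√(1 + 2*√34)) ≈ -3600.3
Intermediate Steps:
f = 35 (f = 7*5 = 35)
X = √34 (X = √(35 - 1) = √34 ≈ 5.8309)
Q(M) = (-3 + M)/(M + 2*M²) (Q(M) = (-3 + M)/(M + M*(2*M)) = (-3 + M)/(M + 2*M²))
d(c) = √(c + √34*(-3 + √34)/(34*(1 + 2*√34))) (d(c) = √(c + (-3 + √34)/((√34)*(1 + 2*√34))) = √(c + (√34/34)*(-3 + √34)/(1 + 2*√34)) = √(c + √34*(-3 + √34)/(34*(1 + 2*√34))))
-3605 + d(22) = -3605 + √(1156 - 102*√34 + 1156*22 + 2312*22*√34)/(34*√(1 + 2*√34)) = -3605 + √(1156 - 102*√34 + 25432 + 50864*√34)/(34*√(1 + 2*√34)) = -3605 + √(26588 + 50762*√34)/(34*√(1 + 2*√34))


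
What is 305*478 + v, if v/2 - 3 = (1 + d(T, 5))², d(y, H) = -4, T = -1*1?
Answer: 145814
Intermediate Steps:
T = -1
v = 24 (v = 6 + 2*(1 - 4)² = 6 + 2*(-3)² = 6 + 2*9 = 6 + 18 = 24)
305*478 + v = 305*478 + 24 = 145790 + 24 = 145814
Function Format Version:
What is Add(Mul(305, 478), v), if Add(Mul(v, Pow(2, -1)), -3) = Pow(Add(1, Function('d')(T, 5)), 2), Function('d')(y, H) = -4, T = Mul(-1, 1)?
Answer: 145814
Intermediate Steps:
T = -1
v = 24 (v = Add(6, Mul(2, Pow(Add(1, -4), 2))) = Add(6, Mul(2, Pow(-3, 2))) = Add(6, Mul(2, 9)) = Add(6, 18) = 24)
Add(Mul(305, 478), v) = Add(Mul(305, 478), 24) = Add(145790, 24) = 145814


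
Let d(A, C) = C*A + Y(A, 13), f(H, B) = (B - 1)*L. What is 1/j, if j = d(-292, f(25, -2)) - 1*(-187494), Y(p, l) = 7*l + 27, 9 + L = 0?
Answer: 1/179728 ≈ 5.5640e-6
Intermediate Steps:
L = -9 (L = -9 + 0 = -9)
Y(p, l) = 27 + 7*l
f(H, B) = 9 - 9*B (f(H, B) = (B - 1)*(-9) = (-1 + B)*(-9) = 9 - 9*B)
d(A, C) = 118 + A*C (d(A, C) = C*A + (27 + 7*13) = A*C + (27 + 91) = A*C + 118 = 118 + A*C)
j = 179728 (j = (118 - 292*(9 - 9*(-2))) - 1*(-187494) = (118 - 292*(9 + 18)) + 187494 = (118 - 292*27) + 187494 = (118 - 7884) + 187494 = -7766 + 187494 = 179728)
1/j = 1/179728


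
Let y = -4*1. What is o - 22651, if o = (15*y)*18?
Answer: -23731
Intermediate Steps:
y = -4
o = -1080 (o = (15*(-4))*18 = -60*18 = -1080)
o - 22651 = -1080 - 22651 = -23731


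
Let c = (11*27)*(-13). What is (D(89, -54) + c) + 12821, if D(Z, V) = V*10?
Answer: 8420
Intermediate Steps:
c = -3861 (c = 297*(-13) = -3861)
D(Z, V) = 10*V
(D(89, -54) + c) + 12821 = (10*(-54) - 3861) + 12821 = (-540 - 3861) + 12821 = -4401 + 12821 = 8420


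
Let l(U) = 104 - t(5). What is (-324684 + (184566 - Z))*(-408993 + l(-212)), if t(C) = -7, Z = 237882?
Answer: 154557396000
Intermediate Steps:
l(U) = 111 (l(U) = 104 - 1*(-7) = 104 + 7 = 111)
(-324684 + (184566 - Z))*(-408993 + l(-212)) = (-324684 + (184566 - 1*237882))*(-408993 + 111) = (-324684 + (184566 - 237882))*(-408882) = (-324684 - 53316)*(-408882) = -378000*(-408882) = 154557396000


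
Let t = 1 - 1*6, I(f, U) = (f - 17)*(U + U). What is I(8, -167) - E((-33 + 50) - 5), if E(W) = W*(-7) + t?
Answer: 3095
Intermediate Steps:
I(f, U) = 2*U*(-17 + f) (I(f, U) = (-17 + f)*(2*U) = 2*U*(-17 + f))
t = -5 (t = 1 - 6 = -5)
E(W) = -5 - 7*W (E(W) = W*(-7) - 5 = -7*W - 5 = -5 - 7*W)
I(8, -167) - E((-33 + 50) - 5) = 2*(-167)*(-17 + 8) - (-5 - 7*((-33 + 50) - 5)) = 2*(-167)*(-9) - (-5 - 7*(17 - 5)) = 3006 - (-5 - 7*12) = 3006 - (-5 - 84) = 3006 - 1*(-89) = 3006 + 89 = 3095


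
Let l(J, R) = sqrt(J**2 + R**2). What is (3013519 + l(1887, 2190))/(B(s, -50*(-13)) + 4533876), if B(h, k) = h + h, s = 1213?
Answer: 3013519/4536302 + 3*sqrt(928541)/4536302 ≈ 0.66495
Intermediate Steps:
B(h, k) = 2*h
(3013519 + l(1887, 2190))/(B(s, -50*(-13)) + 4533876) = (3013519 + sqrt(1887**2 + 2190**2))/(2*1213 + 4533876) = (3013519 + sqrt(3560769 + 4796100))/(2426 + 4533876) = (3013519 + sqrt(8356869))/4536302 = (3013519 + 3*sqrt(928541))*(1/4536302) = 3013519/4536302 + 3*sqrt(928541)/4536302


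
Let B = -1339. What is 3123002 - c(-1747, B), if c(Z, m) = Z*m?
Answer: 783769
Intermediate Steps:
3123002 - c(-1747, B) = 3123002 - (-1747)*(-1339) = 3123002 - 1*2339233 = 3123002 - 2339233 = 783769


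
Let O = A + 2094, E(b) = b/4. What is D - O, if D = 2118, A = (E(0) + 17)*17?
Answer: -265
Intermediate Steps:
E(b) = b/4 (E(b) = b*(1/4) = b/4)
A = 289 (A = ((1/4)*0 + 17)*17 = (0 + 17)*17 = 17*17 = 289)
O = 2383 (O = 289 + 2094 = 2383)
D - O = 2118 - 1*2383 = 2118 - 2383 = -265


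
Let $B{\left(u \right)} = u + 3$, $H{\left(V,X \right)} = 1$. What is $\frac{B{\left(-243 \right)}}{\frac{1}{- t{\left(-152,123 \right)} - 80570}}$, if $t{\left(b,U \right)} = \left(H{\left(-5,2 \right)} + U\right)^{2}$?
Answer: $23027040$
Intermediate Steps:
$B{\left(u \right)} = 3 + u$
$t{\left(b,U \right)} = \left(1 + U\right)^{2}$
$\frac{B{\left(-243 \right)}}{\frac{1}{- t{\left(-152,123 \right)} - 80570}} = \frac{3 - 243}{\frac{1}{- \left(1 + 123\right)^{2} - 80570}} = - \frac{240}{\frac{1}{- 124^{2} - 80570}} = - \frac{240}{\frac{1}{\left(-1\right) 15376 - 80570}} = - \frac{240}{\frac{1}{-15376 - 80570}} = - \frac{240}{\frac{1}{-95946}} = - \frac{240}{- \frac{1}{95946}} = \left(-240\right) \left(-95946\right) = 23027040$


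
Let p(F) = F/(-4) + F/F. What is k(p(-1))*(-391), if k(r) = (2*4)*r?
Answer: -3910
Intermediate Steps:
p(F) = 1 - F/4 (p(F) = F*(-¼) + 1 = -F/4 + 1 = 1 - F/4)
k(r) = 8*r
k(p(-1))*(-391) = (8*(1 - ¼*(-1)))*(-391) = (8*(1 + ¼))*(-391) = (8*(5/4))*(-391) = 10*(-391) = -3910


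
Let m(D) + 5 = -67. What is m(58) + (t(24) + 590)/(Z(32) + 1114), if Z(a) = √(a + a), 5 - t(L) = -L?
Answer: -80165/1122 ≈ -71.448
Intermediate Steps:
m(D) = -72 (m(D) = -5 - 67 = -72)
t(L) = 5 + L (t(L) = 5 - (-1)*L = 5 + L)
Z(a) = √2*√a (Z(a) = √(2*a) = √2*√a)
m(58) + (t(24) + 590)/(Z(32) + 1114) = -72 + ((5 + 24) + 590)/(√2*√32 + 1114) = -72 + (29 + 590)/(√2*(4*√2) + 1114) = -72 + 619/(8 + 1114) = -72 + 619/1122 = -80165/1122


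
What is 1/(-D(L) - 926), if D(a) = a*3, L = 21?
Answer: -1/989 ≈ -0.0010111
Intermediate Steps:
D(a) = 3*a
1/(-D(L) - 926) = 1/(-3*21 - 926) = 1/(-1*63 - 926) = 1/(-63 - 926) = 1/(-989) = -1/989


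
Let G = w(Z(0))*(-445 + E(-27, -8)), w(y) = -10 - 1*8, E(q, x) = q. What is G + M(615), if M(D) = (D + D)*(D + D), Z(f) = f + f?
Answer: 1521396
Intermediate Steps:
Z(f) = 2*f
w(y) = -18 (w(y) = -10 - 8 = -18)
M(D) = 4*D² (M(D) = (2*D)*(2*D) = 4*D²)
G = 8496 (G = -18*(-445 - 27) = -18*(-472) = 8496)
G + M(615) = 8496 + 4*615² = 8496 + 4*378225 = 8496 + 1512900 = 1521396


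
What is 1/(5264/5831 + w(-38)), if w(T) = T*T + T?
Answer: 833/1171950 ≈ 0.00071078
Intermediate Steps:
w(T) = T + T² (w(T) = T² + T = T + T²)
1/(5264/5831 + w(-38)) = 1/(5264/5831 - 38*(1 - 38)) = 1/(5264*(1/5831) - 38*(-37)) = 1/(752/833 + 1406) = 1/(1171950/833) = 833/1171950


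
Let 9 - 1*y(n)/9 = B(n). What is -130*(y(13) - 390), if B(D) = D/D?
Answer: 41340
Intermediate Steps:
B(D) = 1
y(n) = 72 (y(n) = 81 - 9*1 = 81 - 9 = 72)
-130*(y(13) - 390) = -130*(72 - 390) = -130*(-318) = 41340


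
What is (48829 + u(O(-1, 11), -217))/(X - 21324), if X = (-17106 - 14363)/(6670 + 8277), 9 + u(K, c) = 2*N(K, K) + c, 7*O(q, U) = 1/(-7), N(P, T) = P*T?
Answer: -1744252197335/765345874097 ≈ -2.2790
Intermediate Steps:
O(q, U) = -1/49 (O(q, U) = (1/(-7))/7 = (1*(-⅐))/7 = (⅐)*(-⅐) = -1/49)
u(K, c) = -9 + c + 2*K² (u(K, c) = -9 + (2*(K*K) + c) = -9 + (2*K² + c) = -9 + (c + 2*K²) = -9 + c + 2*K²)
X = -31469/14947 ≈ -2.1054
(48829 + u(O(-1, 11), -217))/(X - 21324) = (48829 + (-9 - 217 + 2*(-1/49)²))/(-31469/14947 - 21324) = (48829 + (-9 - 217 + 2*(1/2401)))/(-318761297/14947) = (48829 + (-9 - 217 + 2/2401))*(-14947/318761297) = (48829 - 542624/2401)*(-14947/318761297) = (116695805/2401)*(-14947/318761297) = -1744252197335/765345874097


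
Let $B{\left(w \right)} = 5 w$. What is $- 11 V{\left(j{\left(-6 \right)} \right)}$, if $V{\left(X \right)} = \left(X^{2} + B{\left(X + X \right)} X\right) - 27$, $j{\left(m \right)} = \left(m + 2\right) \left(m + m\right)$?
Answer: $-278487$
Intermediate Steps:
$j{\left(m \right)} = 2 m \left(2 + m\right)$ ($j{\left(m \right)} = \left(2 + m\right) 2 m = 2 m \left(2 + m\right)$)
$V{\left(X \right)} = -27 + 11 X^{2}$ ($V{\left(X \right)} = \left(X^{2} + 5 \left(X + X\right) X\right) - 27 = \left(X^{2} + 5 \cdot 2 X X\right) - 27 = \left(X^{2} + 10 X X\right) - 27 = \left(X^{2} + 10 X^{2}\right) - 27 = 11 X^{2} - 27 = -27 + 11 X^{2}$)
$- 11 V{\left(j{\left(-6 \right)} \right)} = - 11 \left(-27 + 11 \left(2 \left(-6\right) \left(2 - 6\right)\right)^{2}\right) = - 11 \left(-27 + 11 \left(2 \left(-6\right) \left(-4\right)\right)^{2}\right) = - 11 \left(-27 + 11 \cdot 48^{2}\right) = - 11 \left(-27 + 11 \cdot 2304\right) = - 11 \left(-27 + 25344\right) = \left(-11\right) 25317 = -278487$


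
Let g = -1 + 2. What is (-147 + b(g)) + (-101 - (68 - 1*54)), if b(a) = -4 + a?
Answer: -265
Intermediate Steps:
g = 1
(-147 + b(g)) + (-101 - (68 - 1*54)) = (-147 + (-4 + 1)) + (-101 - (68 - 1*54)) = (-147 - 3) + (-101 - (68 - 54)) = -150 + (-101 - 1*14) = -150 + (-101 - 14) = -150 - 115 = -265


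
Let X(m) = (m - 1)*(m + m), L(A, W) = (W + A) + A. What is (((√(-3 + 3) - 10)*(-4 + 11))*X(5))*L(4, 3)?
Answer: -30800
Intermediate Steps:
L(A, W) = W + 2*A (L(A, W) = (A + W) + A = W + 2*A)
X(m) = 2*m*(-1 + m) (X(m) = (-1 + m)*(2*m) = 2*m*(-1 + m))
(((√(-3 + 3) - 10)*(-4 + 11))*X(5))*L(4, 3) = (((√(-3 + 3) - 10)*(-4 + 11))*(2*5*(-1 + 5)))*(3 + 2*4) = (((√0 - 10)*7)*(2*5*4))*(3 + 8) = (((0 - 10)*7)*40)*11 = (-10*7*40)*11 = -70*40*11 = -2800*11 = -30800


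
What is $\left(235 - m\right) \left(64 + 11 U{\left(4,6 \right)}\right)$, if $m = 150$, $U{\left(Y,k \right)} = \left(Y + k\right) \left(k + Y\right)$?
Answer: $98940$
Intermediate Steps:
$U{\left(Y,k \right)} = \left(Y + k\right)^{2}$ ($U{\left(Y,k \right)} = \left(Y + k\right) \left(Y + k\right) = \left(Y + k\right)^{2}$)
$\left(235 - m\right) \left(64 + 11 U{\left(4,6 \right)}\right) = \left(235 - 150\right) \left(64 + 11 \left(4 + 6\right)^{2}\right) = \left(235 - 150\right) \left(64 + 11 \cdot 10^{2}\right) = 85 \left(64 + 11 \cdot 100\right) = 85 \left(64 + 1100\right) = 85 \cdot 1164 = 98940$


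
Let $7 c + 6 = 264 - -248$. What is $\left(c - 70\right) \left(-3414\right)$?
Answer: $- \frac{54624}{7} \approx -7803.4$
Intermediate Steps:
$c = \frac{506}{7}$ ($c = - \frac{6}{7} + \frac{264 - -248}{7} = - \frac{6}{7} + \frac{264 + 248}{7} = - \frac{6}{7} + \frac{1}{7} \cdot 512 = - \frac{6}{7} + \frac{512}{7} = \frac{506}{7} \approx 72.286$)
$\left(c - 70\right) \left(-3414\right) = \left(\frac{506}{7} - 70\right) \left(-3414\right) = \frac{16}{7} \left(-3414\right) = - \frac{54624}{7}$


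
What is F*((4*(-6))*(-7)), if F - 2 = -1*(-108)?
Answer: 18480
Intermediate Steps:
F = 110 (F = 2 - 1*(-108) = 2 + 108 = 110)
F*((4*(-6))*(-7)) = 110*((4*(-6))*(-7)) = 110*(-24*(-7)) = 110*168 = 18480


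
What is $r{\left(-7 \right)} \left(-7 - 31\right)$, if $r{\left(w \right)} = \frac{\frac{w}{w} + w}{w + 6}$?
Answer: $-228$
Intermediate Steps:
$r{\left(w \right)} = \frac{1 + w}{6 + w}$
$r{\left(-7 \right)} \left(-7 - 31\right) = \frac{1 - 7}{6 - 7} \left(-7 - 31\right) = \frac{1}{-1} \left(-6\right) \left(-38\right) = \left(-1\right) \left(-6\right) \left(-38\right) = 6 \left(-38\right) = -228$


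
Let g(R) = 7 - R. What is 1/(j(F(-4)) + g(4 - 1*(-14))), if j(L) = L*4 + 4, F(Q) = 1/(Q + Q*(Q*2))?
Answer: -7/48 ≈ -0.14583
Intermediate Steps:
F(Q) = 1/(Q + 2*Q**2) (F(Q) = 1/(Q + Q*(2*Q)) = 1/(Q + 2*Q**2))
j(L) = 4 + 4*L (j(L) = 4*L + 4 = 4 + 4*L)
1/(j(F(-4)) + g(4 - 1*(-14))) = 1/((4 + 4*(1/((-4)*(1 + 2*(-4))))) + (7 - (4 - 1*(-14)))) = 1/((4 + 4*(-1/(4*(1 - 8)))) + (7 - (4 + 14))) = 1/((4 + 4*(-1/4/(-7))) + (7 - 1*18)) = 1/((4 + 4*(-1/4*(-1/7))) + (7 - 18)) = 1/((4 + 4*(1/28)) - 11) = 1/((4 + 1/7) - 11) = 1/(29/7 - 11) = 1/(-48/7) = -7/48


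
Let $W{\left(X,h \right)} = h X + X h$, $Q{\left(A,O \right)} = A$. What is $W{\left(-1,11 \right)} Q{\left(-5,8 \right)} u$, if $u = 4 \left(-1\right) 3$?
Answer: $-1320$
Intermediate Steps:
$u = -12$ ($u = \left(-4\right) 3 = -12$)
$W{\left(X,h \right)} = 2 X h$ ($W{\left(X,h \right)} = X h + X h = 2 X h$)
$W{\left(-1,11 \right)} Q{\left(-5,8 \right)} u = 2 \left(-1\right) 11 \left(-5\right) \left(-12\right) = \left(-22\right) \left(-5\right) \left(-12\right) = 110 \left(-12\right) = -1320$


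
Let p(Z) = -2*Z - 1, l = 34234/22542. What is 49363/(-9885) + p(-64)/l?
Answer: 13304610574/169201545 ≈ 78.632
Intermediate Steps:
l = 17117/11271 (l = 34234*(1/22542) = 17117/11271 ≈ 1.5187)
p(Z) = -1 - 2*Z
49363/(-9885) + p(-64)/l = 49363/(-9885) + (-1 - 2*(-64))/(17117/11271) = 49363*(-1/9885) + (-1 + 128)*(11271/17117) = -49363/9885 + 127*(11271/17117) = -49363/9885 + 1431417/17117 = 13304610574/169201545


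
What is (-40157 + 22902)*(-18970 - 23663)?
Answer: 735632415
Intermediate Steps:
(-40157 + 22902)*(-18970 - 23663) = -17255*(-42633) = 735632415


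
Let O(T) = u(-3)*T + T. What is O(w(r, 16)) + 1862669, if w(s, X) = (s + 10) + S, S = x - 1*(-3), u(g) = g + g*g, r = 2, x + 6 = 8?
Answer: 1862788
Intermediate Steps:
x = 2 (x = -6 + 8 = 2)
u(g) = g + g²
S = 5 (S = 2 - 1*(-3) = 2 + 3 = 5)
w(s, X) = 15 + s (w(s, X) = (s + 10) + 5 = (10 + s) + 5 = 15 + s)
O(T) = 7*T (O(T) = (-3*(1 - 3))*T + T = (-3*(-2))*T + T = 6*T + T = 7*T)
O(w(r, 16)) + 1862669 = 7*(15 + 2) + 1862669 = 7*17 + 1862669 = 119 + 1862669 = 1862788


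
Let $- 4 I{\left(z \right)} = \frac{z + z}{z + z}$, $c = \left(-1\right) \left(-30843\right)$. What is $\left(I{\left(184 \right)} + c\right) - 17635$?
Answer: $\frac{52831}{4} \approx 13208.0$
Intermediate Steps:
$c = 30843$
$I{\left(z \right)} = - \frac{1}{4}$ ($I{\left(z \right)} = - \frac{\left(z + z\right) \frac{1}{z + z}}{4} = - \frac{2 z \frac{1}{2 z}}{4} = \left(- \frac{1}{4}\right) 1 = - \frac{1}{4}$)
$\left(I{\left(184 \right)} + c\right) - 17635 = \left(- \frac{1}{4} + 30843\right) - 17635 = \frac{123371}{4} - 17635 = \frac{52831}{4}$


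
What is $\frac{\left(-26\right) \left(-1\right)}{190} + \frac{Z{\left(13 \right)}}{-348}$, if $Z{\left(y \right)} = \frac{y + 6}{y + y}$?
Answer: $\frac{115819}{859560} \approx 0.13474$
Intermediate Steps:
$Z{\left(y \right)} = \frac{6 + y}{2 y}$
$\frac{\left(-26\right) \left(-1\right)}{190} + \frac{Z{\left(13 \right)}}{-348} = \frac{\left(-26\right) \left(-1\right)}{190} + \frac{\frac{1}{2} \cdot \frac{1}{13} \left(6 + 13\right)}{-348} = 26 \cdot \frac{1}{190} + \frac{1}{2} \cdot \frac{1}{13} \cdot 19 \left(- \frac{1}{348}\right) = \frac{13}{95} + \frac{19}{26} \left(- \frac{1}{348}\right) = \frac{13}{95} - \frac{19}{9048} = \frac{115819}{859560}$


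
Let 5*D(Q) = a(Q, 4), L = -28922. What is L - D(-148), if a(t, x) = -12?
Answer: -144598/5 ≈ -28920.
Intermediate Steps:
D(Q) = -12/5 (D(Q) = (⅕)*(-12) = -12/5)
L - D(-148) = -28922 - 1*(-12/5) = -28922 + 12/5 = -144598/5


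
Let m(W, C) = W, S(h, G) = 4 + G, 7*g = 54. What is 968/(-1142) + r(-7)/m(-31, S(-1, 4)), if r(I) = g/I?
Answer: -704362/867349 ≈ -0.81209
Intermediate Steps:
g = 54/7 (g = (⅐)*54 = 54/7 ≈ 7.7143)
r(I) = 54/(7*I)
968/(-1142) + r(-7)/m(-31, S(-1, 4)) = 968/(-1142) + ((54/7)/(-7))/(-31) = 968*(-1/1142) + ((54/7)*(-⅐))*(-1/31) = -484/571 - 54/49*(-1/31) = -484/571 + 54/1519 = -704362/867349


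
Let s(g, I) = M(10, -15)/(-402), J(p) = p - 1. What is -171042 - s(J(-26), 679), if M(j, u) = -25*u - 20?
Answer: -68758529/402 ≈ -1.7104e+5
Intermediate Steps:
M(j, u) = -20 - 25*u
J(p) = -1 + p
s(g, I) = -355/402 (s(g, I) = (-20 - 25*(-15))/(-402) = (-20 + 375)*(-1/402) = 355*(-1/402) = -355/402)
-171042 - s(J(-26), 679) = -171042 - 1*(-355/402) = -171042 + 355/402 = -68758529/402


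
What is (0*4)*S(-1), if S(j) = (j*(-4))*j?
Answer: 0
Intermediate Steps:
S(j) = -4*j**2 (S(j) = (-4*j)*j = -4*j**2)
(0*4)*S(-1) = (0*4)*(-4*(-1)**2) = 0*(-4*1) = 0*(-4) = 0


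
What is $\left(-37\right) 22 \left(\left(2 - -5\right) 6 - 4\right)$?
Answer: $-30932$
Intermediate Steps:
$\left(-37\right) 22 \left(\left(2 - -5\right) 6 - 4\right) = - 814 \left(\left(2 + 5\right) 6 - 4\right) = - 814 \left(7 \cdot 6 - 4\right) = - 814 \left(42 - 4\right) = \left(-814\right) 38 = -30932$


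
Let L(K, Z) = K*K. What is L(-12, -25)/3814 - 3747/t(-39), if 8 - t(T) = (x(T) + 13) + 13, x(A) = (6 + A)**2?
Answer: 2408411/703683 ≈ 3.4226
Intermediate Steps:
L(K, Z) = K**2
t(T) = -18 - (6 + T)**2 (t(T) = 8 - (((6 + T)**2 + 13) + 13) = 8 - ((13 + (6 + T)**2) + 13) = 8 - (26 + (6 + T)**2) = 8 + (-26 - (6 + T)**2) = -18 - (6 + T)**2)
L(-12, -25)/3814 - 3747/t(-39) = (-12)**2/3814 - 3747/(-18 - (6 - 39)**2) = 144*(1/3814) - 3747/(-18 - 1*(-33)**2) = 72/1907 - 3747/(-18 - 1*1089) = 72/1907 - 3747/(-18 - 1089) = 72/1907 - 3747/(-1107) = 72/1907 - 3747*(-1/1107) = 72/1907 + 1249/369 = 2408411/703683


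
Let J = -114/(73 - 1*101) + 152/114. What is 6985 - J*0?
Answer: 6985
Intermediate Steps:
J = 227/42 (J = -114/(73 - 101) + 152*(1/114) = -114/(-28) + 4/3 = -114*(-1/28) + 4/3 = 57/14 + 4/3 = 227/42 ≈ 5.4048)
6985 - J*0 = 6985 - 227*0/42 = 6985 - 1*0 = 6985 + 0 = 6985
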